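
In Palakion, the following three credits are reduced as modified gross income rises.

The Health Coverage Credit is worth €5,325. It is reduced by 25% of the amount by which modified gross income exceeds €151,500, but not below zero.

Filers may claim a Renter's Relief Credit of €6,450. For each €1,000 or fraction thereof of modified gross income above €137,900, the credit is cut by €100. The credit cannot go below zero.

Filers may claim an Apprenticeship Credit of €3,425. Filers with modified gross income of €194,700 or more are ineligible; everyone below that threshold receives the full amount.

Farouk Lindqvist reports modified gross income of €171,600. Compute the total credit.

Health Coverage Credit: 25% of the €20,100 excess over €151,500 is €5,025; credit = €5,325 − €5,025 = €300.
Renter's Relief Credit: income exceeds €137,900 by €33,700, which is 34 full-or-partial €1,000 increments; reduction = 34 × €100 = €3,400, leaving €3,050.
Apprenticeship Credit: €171,600 is below the €194,700 cutoff, so the full €3,425 applies.
Total: €300 + €3,050 + €3,425 = €6,775.

€6,775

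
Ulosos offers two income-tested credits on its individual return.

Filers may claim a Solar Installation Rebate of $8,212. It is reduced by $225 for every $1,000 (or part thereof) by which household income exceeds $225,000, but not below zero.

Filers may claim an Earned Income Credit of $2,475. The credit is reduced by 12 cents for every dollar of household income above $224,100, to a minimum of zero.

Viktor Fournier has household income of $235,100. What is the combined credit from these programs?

Solar Installation Rebate: income exceeds $225,000 by $10,100, which is 11 full-or-partial $1,000 increments; reduction = 11 × $225 = $2,475, leaving $5,737.
Earned Income Credit: 12% of the $11,000 excess over $224,100 is $1,320; credit = $2,475 − $1,320 = $1,155.
Total: $5,737 + $1,155 = $6,892.

$6,892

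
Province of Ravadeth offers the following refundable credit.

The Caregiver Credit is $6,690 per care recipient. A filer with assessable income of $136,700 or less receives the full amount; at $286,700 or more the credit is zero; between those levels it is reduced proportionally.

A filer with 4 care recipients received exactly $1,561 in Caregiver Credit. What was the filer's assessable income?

Full credit = 4 × $6,690 = $26,760.
$1,561 is 1,561/26,760 of the full $26,760, so 25,199/26,760 of the $150,000 range has been used: income = $136,700 + $150,000 × 25,199/26,760 = $277,950.

$277,950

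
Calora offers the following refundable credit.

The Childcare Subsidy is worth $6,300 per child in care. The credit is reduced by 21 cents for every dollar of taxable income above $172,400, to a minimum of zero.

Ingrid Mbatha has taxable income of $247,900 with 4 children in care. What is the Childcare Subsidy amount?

Childcare Subsidy: base = 4 × $6,300 = $25,200. 21% of the $75,500 excess over $172,400 is $15,855; credit = $25,200 − $15,855 = $9,345.

$9,345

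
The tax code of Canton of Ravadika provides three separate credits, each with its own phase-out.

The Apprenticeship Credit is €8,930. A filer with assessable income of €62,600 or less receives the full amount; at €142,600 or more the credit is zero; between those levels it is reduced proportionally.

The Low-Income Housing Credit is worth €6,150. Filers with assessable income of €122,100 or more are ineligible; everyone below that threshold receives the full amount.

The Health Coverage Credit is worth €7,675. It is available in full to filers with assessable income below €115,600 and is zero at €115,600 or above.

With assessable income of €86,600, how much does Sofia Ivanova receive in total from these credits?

€20,076

Apprenticeship Credit: €86,600 is €24,000 into a €80,000 phase-out range, leaving 56,000/80,000 of the credit: €8,930 × 56,000/80,000 = €6,251.
Low-Income Housing Credit: €86,600 is below the €122,100 cutoff, so the full €6,150 applies.
Health Coverage Credit: €86,600 is below the €115,600 cutoff, so the full €7,675 applies.
Total: €6,251 + €6,150 + €7,675 = €20,076.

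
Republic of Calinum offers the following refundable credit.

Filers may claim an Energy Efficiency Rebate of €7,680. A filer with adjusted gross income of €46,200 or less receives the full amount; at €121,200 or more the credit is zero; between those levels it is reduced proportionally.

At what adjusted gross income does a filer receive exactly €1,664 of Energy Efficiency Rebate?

€104,950

€1,664 is 1,664/7,680 of the full €7,680, so 6,016/7,680 of the €75,000 range has been used: income = €46,200 + €75,000 × 6,016/7,680 = €104,950.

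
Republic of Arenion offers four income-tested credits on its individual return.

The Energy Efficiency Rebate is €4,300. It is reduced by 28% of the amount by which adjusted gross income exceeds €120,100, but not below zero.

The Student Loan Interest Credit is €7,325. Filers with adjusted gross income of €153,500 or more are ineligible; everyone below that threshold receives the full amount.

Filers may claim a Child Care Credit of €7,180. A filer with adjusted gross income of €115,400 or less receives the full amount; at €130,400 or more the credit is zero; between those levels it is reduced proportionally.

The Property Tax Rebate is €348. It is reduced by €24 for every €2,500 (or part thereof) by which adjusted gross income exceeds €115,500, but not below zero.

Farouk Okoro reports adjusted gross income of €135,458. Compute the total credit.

€7,481

Energy Efficiency Rebate: 28% of the €15,358 excess over €120,100 is €4,300.24 ≥ base, so the credit is €0.
Student Loan Interest Credit: €135,458 is below the €153,500 cutoff, so the full €7,325 applies.
Child Care Credit: €135,458 is at or above €130,400, so the credit is €0.
Property Tax Rebate: income exceeds €115,500 by €19,958, which is 8 full-or-partial €2,500 increments; reduction = 8 × €24 = €192, leaving €156.
Total: €0 + €7,325 + €0 + €156 = €7,481.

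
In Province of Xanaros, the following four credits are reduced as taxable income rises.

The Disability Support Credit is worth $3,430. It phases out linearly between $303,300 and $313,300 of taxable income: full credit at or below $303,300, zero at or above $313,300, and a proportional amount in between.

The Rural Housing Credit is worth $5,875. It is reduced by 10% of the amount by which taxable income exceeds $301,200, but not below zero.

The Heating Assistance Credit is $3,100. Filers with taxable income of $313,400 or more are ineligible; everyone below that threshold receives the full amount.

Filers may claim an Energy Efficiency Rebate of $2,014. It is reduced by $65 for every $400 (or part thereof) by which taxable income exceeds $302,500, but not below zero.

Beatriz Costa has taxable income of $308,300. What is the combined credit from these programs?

Disability Support Credit: $308,300 is $5,000 into a $10,000 phase-out range, leaving 5,000/10,000 of the credit: $3,430 × 5,000/10,000 = $1,715.
Rural Housing Credit: 10% of the $7,100 excess over $301,200 is $710; credit = $5,875 − $710 = $5,165.
Heating Assistance Credit: $308,300 is below the $313,400 cutoff, so the full $3,100 applies.
Energy Efficiency Rebate: income exceeds $302,500 by $5,800, which is 15 full-or-partial $400 increments; reduction = 15 × $65 = $975, leaving $1,039.
Total: $1,715 + $5,165 + $3,100 + $1,039 = $11,019.

$11,019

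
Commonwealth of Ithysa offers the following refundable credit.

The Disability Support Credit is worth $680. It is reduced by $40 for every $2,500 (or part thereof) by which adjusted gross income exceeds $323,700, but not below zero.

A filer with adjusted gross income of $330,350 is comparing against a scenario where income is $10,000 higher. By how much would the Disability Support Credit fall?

At $330,350 — income exceeds $323,700 by $6,650, which is 3 full-or-partial $2,500 increments; reduction = 3 × $40 = $120, leaving $560.
At $340,350 — income exceeds $323,700 by $16,650, which is 7 full-or-partial $2,500 increments; reduction = 7 × $40 = $280, leaving $400.
Lost: $560 − $400 = $160.

$160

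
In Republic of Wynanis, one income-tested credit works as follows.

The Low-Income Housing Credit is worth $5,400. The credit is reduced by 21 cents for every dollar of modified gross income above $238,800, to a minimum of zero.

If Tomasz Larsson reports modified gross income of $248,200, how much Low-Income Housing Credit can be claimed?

$3,426

Low-Income Housing Credit: 21% of the $9,400 excess over $238,800 is $1,974; credit = $5,400 − $1,974 = $3,426.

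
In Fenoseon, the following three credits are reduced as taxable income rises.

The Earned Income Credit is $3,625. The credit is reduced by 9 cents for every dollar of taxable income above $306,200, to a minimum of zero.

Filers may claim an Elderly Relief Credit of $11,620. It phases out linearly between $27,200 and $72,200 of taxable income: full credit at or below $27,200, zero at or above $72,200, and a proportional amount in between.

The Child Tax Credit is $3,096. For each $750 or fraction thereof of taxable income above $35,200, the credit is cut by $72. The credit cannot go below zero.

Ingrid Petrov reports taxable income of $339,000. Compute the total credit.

Earned Income Credit: 9% of the $32,800 excess over $306,200 is $2,952; credit = $3,625 − $2,952 = $673.
Elderly Relief Credit: $339,000 is at or above $72,200, so the credit is $0.
Child Tax Credit: income exceeds $35,200 by $303,800 → 406 increments × $72 = $29,232 ≥ base, so the credit is $0.
Total: $673 + $0 + $0 = $673.

$673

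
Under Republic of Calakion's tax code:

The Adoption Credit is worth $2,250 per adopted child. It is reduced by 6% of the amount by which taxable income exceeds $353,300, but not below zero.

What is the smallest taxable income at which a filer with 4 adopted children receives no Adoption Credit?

$503,300

Full credit = 4 × $2,250 = $9,000.
The credit falls by 6% of each dollar above $353,300, so it reaches zero when the excess is $9,000 / 6% = $150,000: income = $353,300 + $150,000 = $503,300.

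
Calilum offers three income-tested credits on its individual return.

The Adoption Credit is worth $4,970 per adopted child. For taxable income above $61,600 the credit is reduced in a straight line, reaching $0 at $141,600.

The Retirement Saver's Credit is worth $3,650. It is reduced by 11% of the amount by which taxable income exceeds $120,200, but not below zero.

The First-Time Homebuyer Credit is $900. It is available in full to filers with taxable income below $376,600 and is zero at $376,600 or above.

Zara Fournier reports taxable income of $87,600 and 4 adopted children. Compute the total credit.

Adoption Credit: base = 4 × $4,970 = $19,880. $87,600 is $26,000 into a $80,000 phase-out range, leaving 54,000/80,000 of the credit: $19,880 × 54,000/80,000 = $13,419.
Retirement Saver's Credit: $87,600 is at or below the $120,200 threshold, so the full $3,650 applies.
First-Time Homebuyer Credit: $87,600 is below the $376,600 cutoff, so the full $900 applies.
Total: $13,419 + $3,650 + $900 = $17,969.

$17,969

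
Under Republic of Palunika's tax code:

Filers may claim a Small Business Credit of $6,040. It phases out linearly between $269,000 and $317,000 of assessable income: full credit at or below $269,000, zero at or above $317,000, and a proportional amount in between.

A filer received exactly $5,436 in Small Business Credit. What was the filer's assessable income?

$5,436 is 5,436/6,040 of the full $6,040, so 604/6,040 of the $48,000 range has been used: income = $269,000 + $48,000 × 604/6,040 = $273,800.

$273,800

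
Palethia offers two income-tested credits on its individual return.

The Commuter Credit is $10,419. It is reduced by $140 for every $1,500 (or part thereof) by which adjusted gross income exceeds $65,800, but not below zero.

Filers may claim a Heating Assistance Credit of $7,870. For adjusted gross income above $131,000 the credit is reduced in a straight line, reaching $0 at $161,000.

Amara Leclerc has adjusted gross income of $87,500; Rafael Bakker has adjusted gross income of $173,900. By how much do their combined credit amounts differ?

$15,990

Amara ($87,500): Commuter Credit: income exceeds $65,800 by $21,700, which is 15 full-or-partial $1,500 increments; reduction = 15 × $140 = $2,100, leaving $8,319. Heating Assistance Credit: $87,500 is at or below the $131,000 threshold, so the full $7,870 applies. total $8,319 + $7,870 = $16,189
Rafael ($173,900): Commuter Credit: income exceeds $65,800 by $108,100, which is 73 full-or-partial $1,500 increments; reduction = 73 × $140 = $10,220, leaving $199. Heating Assistance Credit: $173,900 is at or above $161,000, so the credit is $0. total $199 + $0 = $199
Difference: |$16,189 − $199| = $15,990.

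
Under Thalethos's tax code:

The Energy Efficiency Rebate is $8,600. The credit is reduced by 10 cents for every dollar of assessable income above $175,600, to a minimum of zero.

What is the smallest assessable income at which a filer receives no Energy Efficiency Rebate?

The credit falls by 10% of each dollar above $175,600, so it reaches zero when the excess is $8,600 / 10% = $86,000: income = $175,600 + $86,000 = $261,600.

$261,600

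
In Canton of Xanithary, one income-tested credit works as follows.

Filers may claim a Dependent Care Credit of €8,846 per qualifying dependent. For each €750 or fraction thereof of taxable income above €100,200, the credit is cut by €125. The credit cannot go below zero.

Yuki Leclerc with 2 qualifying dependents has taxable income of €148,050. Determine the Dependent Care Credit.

€9,692

Dependent Care Credit: base = 2 × €8,846 = €17,692. income exceeds €100,200 by €47,850, which is 64 full-or-partial €750 increments; reduction = 64 × €125 = €8,000, leaving €9,692.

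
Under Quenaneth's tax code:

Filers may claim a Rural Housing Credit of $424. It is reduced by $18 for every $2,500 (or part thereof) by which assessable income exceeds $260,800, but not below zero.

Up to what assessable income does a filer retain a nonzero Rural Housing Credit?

$318,300

After 23 increments the reduction is 23 × $18 = $414, leaving $10; one more increment wipes it out. Increment 23 ends at excess 23 × $2,500 = $57,500, so the highest qualifying income is $260,800 + $57,500 = $318,300.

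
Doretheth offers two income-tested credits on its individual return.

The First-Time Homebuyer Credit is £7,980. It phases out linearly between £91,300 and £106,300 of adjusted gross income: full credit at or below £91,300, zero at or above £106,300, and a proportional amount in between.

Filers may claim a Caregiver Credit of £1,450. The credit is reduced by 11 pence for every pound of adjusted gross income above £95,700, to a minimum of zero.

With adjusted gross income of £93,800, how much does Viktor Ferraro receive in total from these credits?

First-Time Homebuyer Credit: £93,800 is £2,500 into a £15,000 phase-out range, leaving 12,500/15,000 of the credit: £7,980 × 12,500/15,000 = £6,650.
Caregiver Credit: £93,800 is at or below the £95,700 threshold, so the full £1,450 applies.
Total: £6,650 + £1,450 = £8,100.

£8,100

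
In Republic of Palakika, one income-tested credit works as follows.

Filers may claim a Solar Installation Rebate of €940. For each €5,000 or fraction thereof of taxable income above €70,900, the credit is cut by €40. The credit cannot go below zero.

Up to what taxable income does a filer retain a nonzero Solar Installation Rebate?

€185,900

After 23 increments the reduction is 23 × €40 = €920, leaving €20; one more increment wipes it out. Increment 23 ends at excess 23 × €5,000 = €115,000, so the highest qualifying income is €70,900 + €115,000 = €185,900.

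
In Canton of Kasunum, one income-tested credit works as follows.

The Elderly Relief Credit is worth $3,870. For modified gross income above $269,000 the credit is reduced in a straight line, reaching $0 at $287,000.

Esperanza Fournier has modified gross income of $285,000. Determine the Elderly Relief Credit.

$430

Elderly Relief Credit: $285,000 is $16,000 into a $18,000 phase-out range, leaving 2,000/18,000 of the credit: $3,870 × 2,000/18,000 = $430.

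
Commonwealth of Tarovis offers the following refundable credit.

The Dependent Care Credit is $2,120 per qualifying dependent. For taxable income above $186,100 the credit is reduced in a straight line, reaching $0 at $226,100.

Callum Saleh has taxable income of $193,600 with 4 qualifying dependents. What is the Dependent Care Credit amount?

$6,890

Dependent Care Credit: base = 4 × $2,120 = $8,480. $193,600 is $7,500 into a $40,000 phase-out range, leaving 32,500/40,000 of the credit: $8,480 × 32,500/40,000 = $6,890.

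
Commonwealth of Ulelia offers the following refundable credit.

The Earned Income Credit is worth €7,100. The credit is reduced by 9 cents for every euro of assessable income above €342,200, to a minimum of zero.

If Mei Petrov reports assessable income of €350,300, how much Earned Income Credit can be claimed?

€6,371

Earned Income Credit: 9% of the €8,100 excess over €342,200 is €729; credit = €7,100 − €729 = €6,371.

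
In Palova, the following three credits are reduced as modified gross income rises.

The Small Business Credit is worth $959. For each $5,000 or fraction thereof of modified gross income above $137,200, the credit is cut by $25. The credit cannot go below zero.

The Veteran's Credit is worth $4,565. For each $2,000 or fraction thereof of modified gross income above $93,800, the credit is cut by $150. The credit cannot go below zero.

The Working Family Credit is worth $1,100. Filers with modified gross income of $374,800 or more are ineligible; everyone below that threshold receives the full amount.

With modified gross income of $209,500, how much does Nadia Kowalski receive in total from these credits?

$1,684

Small Business Credit: income exceeds $137,200 by $72,300, which is 15 full-or-partial $5,000 increments; reduction = 15 × $25 = $375, leaving $584.
Veteran's Credit: income exceeds $93,800 by $115,700 → 58 increments × $150 = $8,700 ≥ base, so the credit is $0.
Working Family Credit: $209,500 is below the $374,800 cutoff, so the full $1,100 applies.
Total: $584 + $0 + $1,100 = $1,684.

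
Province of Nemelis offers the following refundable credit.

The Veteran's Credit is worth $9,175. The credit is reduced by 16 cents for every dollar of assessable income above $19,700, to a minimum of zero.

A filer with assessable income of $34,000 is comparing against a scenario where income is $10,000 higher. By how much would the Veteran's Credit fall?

At $34,000 — 16% of the $14,300 excess over $19,700 is $2,288; credit = $9,175 − $2,288 = $6,887.
At $44,000 — 16% of the $24,300 excess over $19,700 is $3,888; credit = $9,175 − $3,888 = $5,287.
Lost: $6,887 − $5,287 = $1,600.

$1,600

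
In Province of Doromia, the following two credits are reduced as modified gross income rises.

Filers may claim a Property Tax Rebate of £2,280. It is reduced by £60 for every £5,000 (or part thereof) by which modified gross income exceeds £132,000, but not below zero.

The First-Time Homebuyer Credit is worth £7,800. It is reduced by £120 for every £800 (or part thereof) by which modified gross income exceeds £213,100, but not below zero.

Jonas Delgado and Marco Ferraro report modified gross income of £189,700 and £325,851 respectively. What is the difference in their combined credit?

£9,360

Jonas (£189,700): Property Tax Rebate: income exceeds £132,000 by £57,700, which is 12 full-or-partial £5,000 increments; reduction = 12 × £60 = £720, leaving £1,560. First-Time Homebuyer Credit: £189,700 is at or below the £213,100 threshold, so the full £7,800 applies. total £1,560 + £7,800 = £9,360
Marco (£325,851): Property Tax Rebate: income exceeds £132,000 by £193,851 → 39 increments × £60 = £2,340 ≥ base, so the credit is £0. First-Time Homebuyer Credit: income exceeds £213,100 by £112,751 → 141 increments × £120 = £16,920 ≥ base, so the credit is £0. total £0 + £0 = £0
Difference: |£9,360 − £0| = £9,360.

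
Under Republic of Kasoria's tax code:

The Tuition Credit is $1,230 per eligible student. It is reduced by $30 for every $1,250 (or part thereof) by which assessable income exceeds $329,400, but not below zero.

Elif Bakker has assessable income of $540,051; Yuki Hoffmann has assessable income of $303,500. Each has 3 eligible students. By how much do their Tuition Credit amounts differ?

$3,690

Elif ($540,051): Tuition Credit: base = 3 × $1,230 = $3,690. income exceeds $329,400 by $210,651 → 169 increments × $30 = $5,070 ≥ base, so the credit is $0.
Yuki ($303,500): Tuition Credit: base = 3 × $1,230 = $3,690. $303,500 is at or below the $329,400 threshold, so the full $3,690 applies.
Difference: |$0 − $3,690| = $3,690.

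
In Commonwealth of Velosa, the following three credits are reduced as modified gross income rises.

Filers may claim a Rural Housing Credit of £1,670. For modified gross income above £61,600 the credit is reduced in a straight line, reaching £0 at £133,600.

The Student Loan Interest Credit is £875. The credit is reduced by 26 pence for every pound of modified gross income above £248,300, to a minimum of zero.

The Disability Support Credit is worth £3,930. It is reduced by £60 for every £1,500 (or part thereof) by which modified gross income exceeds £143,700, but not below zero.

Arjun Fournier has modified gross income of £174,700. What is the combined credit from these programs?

£3,545

Rural Housing Credit: £174,700 is at or above £133,600, so the credit is £0.
Student Loan Interest Credit: £174,700 is at or below the £248,300 threshold, so the full £875 applies.
Disability Support Credit: income exceeds £143,700 by £31,000, which is 21 full-or-partial £1,500 increments; reduction = 21 × £60 = £1,260, leaving £2,670.
Total: £0 + £875 + £2,670 = £3,545.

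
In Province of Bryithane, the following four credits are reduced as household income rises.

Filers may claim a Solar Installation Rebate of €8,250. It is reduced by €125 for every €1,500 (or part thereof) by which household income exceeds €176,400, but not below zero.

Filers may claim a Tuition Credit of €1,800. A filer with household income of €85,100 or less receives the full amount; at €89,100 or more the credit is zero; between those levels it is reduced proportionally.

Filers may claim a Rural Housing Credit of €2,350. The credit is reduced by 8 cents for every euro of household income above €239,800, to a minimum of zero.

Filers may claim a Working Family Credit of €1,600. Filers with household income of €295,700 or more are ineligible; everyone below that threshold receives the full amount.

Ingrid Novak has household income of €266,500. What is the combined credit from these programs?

€2,439

Solar Installation Rebate: income exceeds €176,400 by €90,100, which is 61 full-or-partial €1,500 increments; reduction = 61 × €125 = €7,625, leaving €625.
Tuition Credit: €266,500 is at or above €89,100, so the credit is €0.
Rural Housing Credit: 8% of the €26,700 excess over €239,800 is €2,136; credit = €2,350 − €2,136 = €214.
Working Family Credit: €266,500 is below the €295,700 cutoff, so the full €1,600 applies.
Total: €625 + €0 + €214 + €1,600 = €2,439.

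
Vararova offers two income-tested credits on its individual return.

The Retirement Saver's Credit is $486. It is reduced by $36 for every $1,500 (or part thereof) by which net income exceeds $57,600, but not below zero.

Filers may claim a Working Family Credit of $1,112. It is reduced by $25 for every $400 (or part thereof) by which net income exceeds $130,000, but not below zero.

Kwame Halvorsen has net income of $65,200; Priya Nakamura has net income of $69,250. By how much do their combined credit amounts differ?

$72

Kwame ($65,200): Retirement Saver's Credit: income exceeds $57,600 by $7,600, which is 6 full-or-partial $1,500 increments; reduction = 6 × $36 = $216, leaving $270. Working Family Credit: $65,200 is at or below the $130,000 threshold, so the full $1,112 applies. total $270 + $1,112 = $1,382
Priya ($69,250): Retirement Saver's Credit: income exceeds $57,600 by $11,650, which is 8 full-or-partial $1,500 increments; reduction = 8 × $36 = $288, leaving $198. Working Family Credit: $69,250 is at or below the $130,000 threshold, so the full $1,112 applies. total $198 + $1,112 = $1,310
Difference: |$1,382 − $1,310| = $72.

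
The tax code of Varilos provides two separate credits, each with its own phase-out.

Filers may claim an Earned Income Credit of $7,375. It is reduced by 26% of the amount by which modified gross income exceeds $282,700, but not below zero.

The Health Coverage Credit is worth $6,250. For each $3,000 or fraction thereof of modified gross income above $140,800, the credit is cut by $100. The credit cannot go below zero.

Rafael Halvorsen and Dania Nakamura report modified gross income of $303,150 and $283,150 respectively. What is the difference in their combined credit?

Rafael ($303,150): Earned Income Credit: 26% of the $20,450 excess over $282,700 is $5,317; credit = $7,375 − $5,317 = $2,058. Health Coverage Credit: income exceeds $140,800 by $162,350, which is 55 full-or-partial $3,000 increments; reduction = 55 × $100 = $5,500, leaving $750. total $2,058 + $750 = $2,808
Dania ($283,150): Earned Income Credit: 26% of the $450 excess over $282,700 is $117; credit = $7,375 − $117 = $7,258. Health Coverage Credit: income exceeds $140,800 by $142,350, which is 48 full-or-partial $3,000 increments; reduction = 48 × $100 = $4,800, leaving $1,450. total $7,258 + $1,450 = $8,708
Difference: |$2,808 − $8,708| = $5,900.

$5,900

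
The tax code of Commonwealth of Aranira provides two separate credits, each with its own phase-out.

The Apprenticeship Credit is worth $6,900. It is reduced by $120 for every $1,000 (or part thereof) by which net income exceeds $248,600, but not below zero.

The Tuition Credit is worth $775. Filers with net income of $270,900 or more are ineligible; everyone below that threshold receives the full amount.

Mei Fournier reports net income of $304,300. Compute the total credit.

$180

Apprenticeship Credit: income exceeds $248,600 by $55,700, which is 56 full-or-partial $1,000 increments; reduction = 56 × $120 = $6,720, leaving $180.
Tuition Credit: $304,300 meets or exceeds the $270,900 cutoff, so the credit is $0.
Total: $180 + $0 = $180.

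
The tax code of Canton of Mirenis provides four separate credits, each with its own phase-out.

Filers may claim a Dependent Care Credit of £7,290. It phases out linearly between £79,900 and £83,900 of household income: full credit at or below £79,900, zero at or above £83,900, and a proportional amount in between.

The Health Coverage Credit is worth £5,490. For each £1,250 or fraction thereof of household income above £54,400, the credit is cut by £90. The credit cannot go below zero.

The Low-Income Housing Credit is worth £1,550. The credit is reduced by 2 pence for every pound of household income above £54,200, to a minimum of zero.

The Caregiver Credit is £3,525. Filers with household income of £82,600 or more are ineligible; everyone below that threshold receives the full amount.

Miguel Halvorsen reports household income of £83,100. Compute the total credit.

Dependent Care Credit: £83,100 is £3,200 into a £4,000 phase-out range, leaving 800/4,000 of the credit: £7,290 × 800/4,000 = £1,458.
Health Coverage Credit: income exceeds £54,400 by £28,700, which is 23 full-or-partial £1,250 increments; reduction = 23 × £90 = £2,070, leaving £3,420.
Low-Income Housing Credit: 2% of the £28,900 excess over £54,200 is £578; credit = £1,550 − £578 = £972.
Caregiver Credit: £83,100 meets or exceeds the £82,600 cutoff, so the credit is £0.
Total: £1,458 + £3,420 + £972 + £0 = £5,850.

£5,850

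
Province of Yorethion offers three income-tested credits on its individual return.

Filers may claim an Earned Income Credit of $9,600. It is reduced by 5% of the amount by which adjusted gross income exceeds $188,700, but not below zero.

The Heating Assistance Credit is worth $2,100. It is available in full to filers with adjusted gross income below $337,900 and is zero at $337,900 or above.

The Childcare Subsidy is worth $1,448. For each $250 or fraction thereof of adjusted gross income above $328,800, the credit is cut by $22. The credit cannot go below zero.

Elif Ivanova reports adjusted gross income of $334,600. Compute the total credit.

$5,325

Earned Income Credit: 5% of the $145,900 excess over $188,700 is $7,295; credit = $9,600 − $7,295 = $2,305.
Heating Assistance Credit: $334,600 is below the $337,900 cutoff, so the full $2,100 applies.
Childcare Subsidy: income exceeds $328,800 by $5,800, which is 24 full-or-partial $250 increments; reduction = 24 × $22 = $528, leaving $920.
Total: $2,305 + $2,100 + $920 = $5,325.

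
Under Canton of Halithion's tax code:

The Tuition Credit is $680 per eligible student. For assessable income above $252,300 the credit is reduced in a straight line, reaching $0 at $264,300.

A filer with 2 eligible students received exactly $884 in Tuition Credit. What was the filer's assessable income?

Full credit = 2 × $680 = $1,360.
$884 is 884/1,360 of the full $1,360, so 476/1,360 of the $12,000 range has been used: income = $252,300 + $12,000 × 476/1,360 = $256,500.

$256,500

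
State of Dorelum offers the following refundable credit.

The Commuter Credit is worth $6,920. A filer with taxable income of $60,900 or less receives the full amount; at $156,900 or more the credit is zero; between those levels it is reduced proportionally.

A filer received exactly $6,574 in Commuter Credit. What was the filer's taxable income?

$6,574 is 6,574/6,920 of the full $6,920, so 346/6,920 of the $96,000 range has been used: income = $60,900 + $96,000 × 346/6,920 = $65,700.

$65,700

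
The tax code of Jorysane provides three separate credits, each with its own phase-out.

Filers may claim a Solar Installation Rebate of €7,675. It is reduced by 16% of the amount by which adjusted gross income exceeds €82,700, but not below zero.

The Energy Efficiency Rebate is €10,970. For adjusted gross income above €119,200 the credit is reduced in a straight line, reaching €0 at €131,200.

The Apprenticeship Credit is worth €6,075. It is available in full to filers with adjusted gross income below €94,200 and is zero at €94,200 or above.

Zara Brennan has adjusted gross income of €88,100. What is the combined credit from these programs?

€23,856

Solar Installation Rebate: 16% of the €5,400 excess over €82,700 is €864; credit = €7,675 − €864 = €6,811.
Energy Efficiency Rebate: €88,100 is at or below the €119,200 threshold, so the full €10,970 applies.
Apprenticeship Credit: €88,100 is below the €94,200 cutoff, so the full €6,075 applies.
Total: €6,811 + €10,970 + €6,075 = €23,856.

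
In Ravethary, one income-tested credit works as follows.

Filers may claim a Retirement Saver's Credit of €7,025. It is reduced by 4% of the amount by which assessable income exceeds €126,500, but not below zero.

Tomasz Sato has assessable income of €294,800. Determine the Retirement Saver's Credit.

€293

Retirement Saver's Credit: 4% of the €168,300 excess over €126,500 is €6,732; credit = €7,025 − €6,732 = €293.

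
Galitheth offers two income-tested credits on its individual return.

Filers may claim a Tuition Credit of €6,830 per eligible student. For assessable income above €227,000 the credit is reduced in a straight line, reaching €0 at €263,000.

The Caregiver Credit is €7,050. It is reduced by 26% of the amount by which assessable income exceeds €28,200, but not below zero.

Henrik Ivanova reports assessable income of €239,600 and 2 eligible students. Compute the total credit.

Tuition Credit: base = 2 × €6,830 = €13,660. €239,600 is €12,600 into a €36,000 phase-out range, leaving 23,400/36,000 of the credit: €13,660 × 23,400/36,000 = €8,879.
Caregiver Credit: 26% of the €211,400 excess over €28,200 is €54,964 ≥ base, so the credit is €0.
Total: €8,879 + €0 = €8,879.

€8,879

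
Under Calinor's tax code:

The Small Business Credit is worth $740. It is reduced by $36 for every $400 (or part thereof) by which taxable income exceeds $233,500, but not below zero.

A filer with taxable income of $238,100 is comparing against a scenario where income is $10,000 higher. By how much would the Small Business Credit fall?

$308

At $238,100 — income exceeds $233,500 by $4,600, which is 12 full-or-partial $400 increments; reduction = 12 × $36 = $432, leaving $308.
At $248,100 — income exceeds $233,500 by $14,600 → 37 increments × $36 = $1,332 ≥ base, so the credit is $0.
Lost: $308 − $0 = $308.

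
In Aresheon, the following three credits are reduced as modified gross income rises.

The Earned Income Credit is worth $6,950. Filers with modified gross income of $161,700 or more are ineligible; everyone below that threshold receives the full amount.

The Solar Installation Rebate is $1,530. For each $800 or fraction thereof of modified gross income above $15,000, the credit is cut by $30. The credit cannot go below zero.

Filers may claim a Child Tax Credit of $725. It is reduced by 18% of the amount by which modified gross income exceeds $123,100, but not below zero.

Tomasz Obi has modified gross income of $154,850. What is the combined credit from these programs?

Earned Income Credit: $154,850 is below the $161,700 cutoff, so the full $6,950 applies.
Solar Installation Rebate: income exceeds $15,000 by $139,850 → 175 increments × $30 = $5,250 ≥ base, so the credit is $0.
Child Tax Credit: 18% of the $31,750 excess over $123,100 is $5,715 ≥ base, so the credit is $0.
Total: $6,950 + $0 + $0 = $6,950.

$6,950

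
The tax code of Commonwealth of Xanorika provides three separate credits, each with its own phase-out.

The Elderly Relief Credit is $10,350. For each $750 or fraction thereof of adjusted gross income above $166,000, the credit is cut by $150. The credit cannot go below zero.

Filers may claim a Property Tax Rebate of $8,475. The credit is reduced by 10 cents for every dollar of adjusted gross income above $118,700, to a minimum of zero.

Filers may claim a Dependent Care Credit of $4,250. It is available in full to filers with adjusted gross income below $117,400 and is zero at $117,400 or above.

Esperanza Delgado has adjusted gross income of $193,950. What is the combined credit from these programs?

Elderly Relief Credit: income exceeds $166,000 by $27,950, which is 38 full-or-partial $750 increments; reduction = 38 × $150 = $5,700, leaving $4,650.
Property Tax Rebate: 10% of the $75,250 excess over $118,700 is $7,525; credit = $8,475 − $7,525 = $950.
Dependent Care Credit: $193,950 meets or exceeds the $117,400 cutoff, so the credit is $0.
Total: $4,650 + $950 + $0 = $5,600.

$5,600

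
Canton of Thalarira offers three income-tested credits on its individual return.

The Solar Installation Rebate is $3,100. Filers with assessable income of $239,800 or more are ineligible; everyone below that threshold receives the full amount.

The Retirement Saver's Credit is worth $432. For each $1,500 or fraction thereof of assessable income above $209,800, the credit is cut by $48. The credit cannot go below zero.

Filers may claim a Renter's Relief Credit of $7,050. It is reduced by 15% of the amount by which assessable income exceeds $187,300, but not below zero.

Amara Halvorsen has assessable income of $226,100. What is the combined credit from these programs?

Solar Installation Rebate: $226,100 is below the $239,800 cutoff, so the full $3,100 applies.
Retirement Saver's Credit: income exceeds $209,800 by $16,300 → 11 increments × $48 = $528 ≥ base, so the credit is $0.
Renter's Relief Credit: 15% of the $38,800 excess over $187,300 is $5,820; credit = $7,050 − $5,820 = $1,230.
Total: $3,100 + $0 + $1,230 = $4,330.

$4,330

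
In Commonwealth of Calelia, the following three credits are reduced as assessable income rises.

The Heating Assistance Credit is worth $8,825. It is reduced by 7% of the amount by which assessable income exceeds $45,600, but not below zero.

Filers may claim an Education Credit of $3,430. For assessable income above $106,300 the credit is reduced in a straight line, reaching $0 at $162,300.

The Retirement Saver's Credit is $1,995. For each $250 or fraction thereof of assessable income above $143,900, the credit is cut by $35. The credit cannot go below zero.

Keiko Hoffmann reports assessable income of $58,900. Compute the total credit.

$13,319

Heating Assistance Credit: 7% of the $13,300 excess over $45,600 is $931; credit = $8,825 − $931 = $7,894.
Education Credit: $58,900 is at or below the $106,300 threshold, so the full $3,430 applies.
Retirement Saver's Credit: $58,900 is at or below the $143,900 threshold, so the full $1,995 applies.
Total: $7,894 + $3,430 + $1,995 = $13,319.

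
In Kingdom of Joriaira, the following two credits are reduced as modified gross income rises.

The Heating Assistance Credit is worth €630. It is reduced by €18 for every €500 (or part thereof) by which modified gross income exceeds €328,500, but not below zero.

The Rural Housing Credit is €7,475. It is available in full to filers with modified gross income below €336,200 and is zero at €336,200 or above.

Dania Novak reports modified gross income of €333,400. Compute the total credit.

€7,925

Heating Assistance Credit: income exceeds €328,500 by €4,900, which is 10 full-or-partial €500 increments; reduction = 10 × €18 = €180, leaving €450.
Rural Housing Credit: €333,400 is below the €336,200 cutoff, so the full €7,475 applies.
Total: €450 + €7,475 = €7,925.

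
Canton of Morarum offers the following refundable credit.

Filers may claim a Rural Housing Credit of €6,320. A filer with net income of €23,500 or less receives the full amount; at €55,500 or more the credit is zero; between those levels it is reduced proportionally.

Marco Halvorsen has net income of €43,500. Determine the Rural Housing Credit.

Rural Housing Credit: €43,500 is €20,000 into a €32,000 phase-out range, leaving 12,000/32,000 of the credit: €6,320 × 12,000/32,000 = €2,370.

€2,370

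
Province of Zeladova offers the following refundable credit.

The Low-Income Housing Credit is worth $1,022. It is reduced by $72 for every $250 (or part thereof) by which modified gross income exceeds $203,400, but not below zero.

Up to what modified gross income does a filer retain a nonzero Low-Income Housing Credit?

After 14 increments the reduction is 14 × $72 = $1,008, leaving $14; one more increment wipes it out. Increment 14 ends at excess 14 × $250 = $3,500, so the highest qualifying income is $203,400 + $3,500 = $206,900.

$206,900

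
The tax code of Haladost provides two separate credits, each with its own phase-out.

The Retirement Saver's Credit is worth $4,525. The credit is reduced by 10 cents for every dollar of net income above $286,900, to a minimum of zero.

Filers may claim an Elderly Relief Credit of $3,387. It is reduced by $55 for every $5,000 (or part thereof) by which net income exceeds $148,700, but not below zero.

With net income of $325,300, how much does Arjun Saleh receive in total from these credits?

$2,092

Retirement Saver's Credit: 10% of the $38,400 excess over $286,900 is $3,840; credit = $4,525 − $3,840 = $685.
Elderly Relief Credit: income exceeds $148,700 by $176,600, which is 36 full-or-partial $5,000 increments; reduction = 36 × $55 = $1,980, leaving $1,407.
Total: $685 + $1,407 = $2,092.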